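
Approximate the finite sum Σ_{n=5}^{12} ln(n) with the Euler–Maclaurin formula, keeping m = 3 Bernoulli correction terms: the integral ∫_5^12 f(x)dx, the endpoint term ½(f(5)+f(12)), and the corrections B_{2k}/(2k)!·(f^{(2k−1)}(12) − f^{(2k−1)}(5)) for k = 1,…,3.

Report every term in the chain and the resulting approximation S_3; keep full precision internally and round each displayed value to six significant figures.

∫_5^12 ln(x) dx evaluates to 14.7717.
Endpoint term: (f(5) + f(12))/2 = (1.60944 + 2.48491)/2 = 2.04717.
So far: 16.8189.
k=1: B_{2}/(2)! × [f^{(1)}(12) − f^{(1)}(5)] = 1/12 × (0.0833333 − 0.200000) = -0.00972222.
Partial sum through k=1: 16.8091.
k=2: B_{4}/(4)! × [f^{(3)}(12) − f^{(3)}(5)] = −1/720 × (0.00115741 − 0.0160000) = 2.06147e-05.
Partial sum through k=2: 16.8092.
k=3: B_{6}/(6)! × [f^{(5)}(12) − f^{(5)}(5)] = 1/30240 × (9.64506e-05 − 0.00768000) = -2.50779e-07.

S_3 ≈ 16.8092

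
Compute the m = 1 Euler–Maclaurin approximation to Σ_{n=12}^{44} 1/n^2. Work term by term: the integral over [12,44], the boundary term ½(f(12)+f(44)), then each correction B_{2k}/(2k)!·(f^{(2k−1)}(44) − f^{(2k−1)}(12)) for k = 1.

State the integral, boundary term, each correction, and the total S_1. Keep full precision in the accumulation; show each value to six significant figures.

Integral: ∫_12^44 1/x^2 dx = 0.0606061.
Endpoint term: (f(12) + f(44))/2 = (0.00694444 + 0.000516529)/2 = 0.00373049.
So far: 0.0643365.
k=1: B_{2}/(2)! × [f^{(1)}(44) − f^{(1)}(12)] = 1/12 × (-2.34786e-05 − (-0.00115741)) = 9.44941e-05.

S_1 ≈ 0.0644310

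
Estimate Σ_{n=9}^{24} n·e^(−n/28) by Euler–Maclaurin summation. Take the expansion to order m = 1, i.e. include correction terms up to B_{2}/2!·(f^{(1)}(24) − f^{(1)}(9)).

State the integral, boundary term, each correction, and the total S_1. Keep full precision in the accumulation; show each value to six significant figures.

The integral term ∫_9^24 x·e^(−x/28) dx = 133.330.
Boundary: ½(f(9) + f(24)) = ½(6.52601 + 10.1849) = 8.35548.
Running total after boundary: 141.685.
Order-1 term: 1/12 · (0.0606247 − 0.492041) = -0.0359513.

S_1 ≈ 141.649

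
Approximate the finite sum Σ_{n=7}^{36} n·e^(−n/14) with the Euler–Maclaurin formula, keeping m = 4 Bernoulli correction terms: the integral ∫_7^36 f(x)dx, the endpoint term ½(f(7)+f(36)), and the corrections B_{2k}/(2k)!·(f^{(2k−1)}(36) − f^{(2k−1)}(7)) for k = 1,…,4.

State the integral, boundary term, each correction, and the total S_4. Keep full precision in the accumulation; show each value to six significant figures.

Integral: ∫_7^36 x·e^(−x/14) dx = 124.822.
½[f(7) + f(36)] = ½[4.24571 + 2.75135] = 3.49853.
Running total after boundary: 128.320.
Correction k=1: B_{2}/2! · (f^{(1)}(36) − f^{(1)}(7)) = 1/12 · (-0.120098 − 0.303265) = -0.0352803.
Partial sum through k=1: 128.285.
Correction k=2: B_{4}/4! · (f^{(3)}(36) − f^{(3)}(7)) = −1/720 · (0.000167113 − 0.00773636) = 1.05128e-05.
Partial sum through k=2: 128.285.
Correction k=3: B_{6}/6! · (f^{(5)}(36) − f^{(5)}(7)) = 1/30240 · (4.83149e-06 − 7.10482e-05) = -2.18971e-09.
Partial sum through k=3: 128.285.
Correction k=4: B_{8}/8! · (f^{(7)}(36) − f^{(7)}(7)) = −1/1209600 · (4.49509e-08 − 5.23598e-07) = 3.95707e-13.

S_4 ≈ 128.285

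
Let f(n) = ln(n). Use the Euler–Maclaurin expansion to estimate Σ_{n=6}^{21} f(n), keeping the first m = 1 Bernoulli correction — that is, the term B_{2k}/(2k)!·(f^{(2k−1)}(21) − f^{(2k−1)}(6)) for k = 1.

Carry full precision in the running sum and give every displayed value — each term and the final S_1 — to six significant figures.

S_1 ≈ 40.5926

Integral: ∫_6^21 ln(x) dx = 38.1844.
Boundary: ½(f(6) + f(21)) = ½(1.79176 + 3.04452) = 2.41814.
So far: 40.6026.
k=1: B_{2}/(2)! × [f^{(1)}(21) − f^{(1)}(6)] = 1/12 × (0.0476190 − 0.166667) = -0.00992063.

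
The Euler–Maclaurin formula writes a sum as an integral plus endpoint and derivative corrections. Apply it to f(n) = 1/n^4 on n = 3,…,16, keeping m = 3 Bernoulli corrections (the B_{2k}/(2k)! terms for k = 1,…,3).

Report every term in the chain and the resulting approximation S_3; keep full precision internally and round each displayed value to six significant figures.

The integral term ∫_3^16 1/x^4 dx = 0.0122643.
Endpoint term: (f(3) + f(16))/2 = (0.0123457 + 1.52588e-05)/2 = 0.00618047.
Running total after boundary: 0.0184448.
Order-1 term: 1/12 · (-3.81470e-06 − (-0.0164609)) = 0.00137142.
Running total after k=1: 0.0198162.
Order-2 term: −1/720 · (-4.47035e-07 − (-0.0548697)) = -7.62073e-05.
Running total after k=2: 0.0197400.
Order-3 term: 1/30240 · (-9.77889e-08 − (-0.341411)) = 1.12901e-05.

S_3 ≈ 0.0197513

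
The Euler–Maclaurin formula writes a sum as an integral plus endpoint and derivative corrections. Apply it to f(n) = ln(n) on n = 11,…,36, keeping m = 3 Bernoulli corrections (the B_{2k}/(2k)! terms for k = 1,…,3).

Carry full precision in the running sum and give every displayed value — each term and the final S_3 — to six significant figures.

S_3 ≈ 80.6153

Integral: ∫_11^36 ln(x) dx = 77.6298.
Boundary: ½(f(11) + f(36)) = ½(2.39790 + 3.58352) = 2.99071.
Integral + boundary = 80.6205.
k=1: B_{2}/(2)! × [f^{(1)}(36) − f^{(1)}(11)] = 1/12 × (0.0277778 − 0.0909091) = -0.00526094.
After k=1: 80.6153.
k=2: B_{4}/(4)! × [f^{(3)}(36) − f^{(3)}(11)] = −1/720 × (4.28669e-05 − 0.00150263) = 2.02745e-06.
After k=2: 80.6153.
k=3: B_{6}/(6)! × [f^{(5)}(36) − f^{(5)}(11)] = 1/30240 × (3.96916e-07 − 0.000149021) = -4.91482e-09.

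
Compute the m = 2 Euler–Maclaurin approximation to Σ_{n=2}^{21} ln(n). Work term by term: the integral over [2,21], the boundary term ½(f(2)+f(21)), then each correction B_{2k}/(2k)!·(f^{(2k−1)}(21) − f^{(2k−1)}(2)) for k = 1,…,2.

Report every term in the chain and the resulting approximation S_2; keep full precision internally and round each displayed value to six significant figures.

S_2 ≈ 45.3802

∫_2^21 ln(x) dx evaluates to 43.5487.
Boundary: ½(f(2) + f(21)) = ½(0.693147 + 3.04452) = 1.86883.
So far: 45.4175.
k=1: B_{2}/(2)! × [f^{(1)}(21) − f^{(1)}(2)] = 1/12 × (0.0476190 − 0.500000) = -0.0376984.
Running total after k=1: 45.3798.
k=2: B_{4}/(4)! × [f^{(3)}(21) − f^{(3)}(2)] = −1/720 × (0.000215959 − 0.250000) = 0.000346922.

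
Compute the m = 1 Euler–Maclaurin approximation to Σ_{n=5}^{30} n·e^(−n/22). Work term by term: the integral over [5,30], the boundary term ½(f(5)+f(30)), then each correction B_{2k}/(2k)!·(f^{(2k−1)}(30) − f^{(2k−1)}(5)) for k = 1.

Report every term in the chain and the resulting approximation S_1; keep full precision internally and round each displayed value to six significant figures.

∫_5^30 x·e^(−x/22) dx evaluates to 180.688.
Boundary: ½(f(5) + f(30)) = ½(3.98352 + 7.67187) = 5.82770.
So far: 186.515.
Correction k=1: B_{2}/2! · (f^{(1)}(30) − f^{(1)}(5)) = 1/12 · (-0.0929924 − 0.615634) = -0.0590522.

S_1 ≈ 186.456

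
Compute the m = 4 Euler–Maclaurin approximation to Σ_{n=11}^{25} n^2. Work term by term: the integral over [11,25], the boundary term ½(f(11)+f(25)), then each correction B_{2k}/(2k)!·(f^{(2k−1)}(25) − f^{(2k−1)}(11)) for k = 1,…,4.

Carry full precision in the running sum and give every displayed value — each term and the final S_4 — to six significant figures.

S_4 ≈ 5140.00

∫_11^25 x^2 dx evaluates to 4764.67.
Boundary: ½(f(11) + f(25)) = ½(121.000 + 625.000) = 373.000.
So far: 5137.67.
Order-1 term: 1/12 · (50.0000 − 22.0000) = 2.33333.
Running total after k=1: 5140.00.
Order-2 term: −1/720 · (0.00000 − 0.00000) = 0.00000.
Running total after k=2: 5140.00.
Order-3 term: 1/30240 · (0.00000 − 0.00000) = 0.00000.
Running total after k=3: 5140.00.
Order-4 term: −1/1209600 · (0.00000 − 0.00000) = 0.00000.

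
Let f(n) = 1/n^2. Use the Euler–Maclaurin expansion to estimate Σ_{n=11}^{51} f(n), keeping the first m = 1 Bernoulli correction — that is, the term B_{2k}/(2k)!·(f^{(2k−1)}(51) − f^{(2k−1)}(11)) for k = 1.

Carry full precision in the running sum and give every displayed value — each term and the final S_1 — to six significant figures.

S_1 ≈ 0.0757497

Integral: ∫_11^51 1/x^2 dx = 0.0713012.
½[f(11) + f(51)] = ½[0.00826446 + 0.000384468] = 0.00432447.
Running total after boundary: 0.0756257.
Order-1 term: 1/12 · (-1.50772e-05 − (-0.00150263)) = 0.000123963.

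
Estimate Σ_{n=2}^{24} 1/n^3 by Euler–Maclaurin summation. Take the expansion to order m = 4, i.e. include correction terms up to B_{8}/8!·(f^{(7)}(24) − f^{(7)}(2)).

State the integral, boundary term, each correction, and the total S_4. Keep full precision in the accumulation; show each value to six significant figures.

S_4 ≈ 0.201169

The integral term ∫_2^24 1/x^3 dx = 0.124132.
Endpoint term: (f(2) + f(24))/2 = (0.125000 + 7.23380e-05)/2 = 0.0625362.
Integral + boundary = 0.186668.
Correction k=1: B_{2}/2! · (f^{(1)}(24) − f^{(1)}(2)) = 1/12 · (-9.04225e-06 − (-0.187500)) = 0.0156242.
After k=1: 0.202292.
Correction k=2: B_{4}/4! · (f^{(3)}(24) − f^{(3)}(2)) = −1/720 · (-3.13967e-07 − (-0.937500)) = -0.00130208.
After k=2: 0.200990.
Correction k=3: B_{6}/6! · (f^{(5)}(24) − f^{(5)}(2)) = 1/30240 · (-2.28934e-08 − (-9.84375)) = 0.000325521.
After k=3: 0.201316.
Correction k=4: B_{8}/8! · (f^{(7)}(24) − f^{(7)}(2)) = −1/1209600 · (-2.86168e-09 − (-177.188)) = -0.000146484.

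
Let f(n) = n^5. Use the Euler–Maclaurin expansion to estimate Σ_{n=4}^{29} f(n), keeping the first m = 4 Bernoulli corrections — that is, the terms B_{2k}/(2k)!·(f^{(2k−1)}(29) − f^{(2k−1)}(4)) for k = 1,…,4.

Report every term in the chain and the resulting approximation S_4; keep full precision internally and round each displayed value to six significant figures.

S_4 ≈ 1.09687e+08

The integral term ∫_4^29 x^5 dx = 9.91365e+07.
Boundary: ½(f(4) + f(29)) = ½(1024.00 + 2.05111e+07) = 1.02561e+07.
So far: 1.09393e+08.
k=1: B_{2}/(2)! × [f^{(1)}(29) − f^{(1)}(4)] = 1/12 × (3.53640e+06 − 1280.00) = 294594.
Running total after k=1: 1.09687e+08.
k=2: B_{4}/(4)! × [f^{(3)}(29) − f^{(3)}(4)] = −1/720 × (50460.0 − 960.000) = -68.7500.
Running total after k=2: 1.09687e+08.
k=3: B_{6}/(6)! × [f^{(5)}(29) − f^{(5)}(4)] = 1/30240 × (120.000 − 120.000) = 0.00000.
Running total after k=3: 1.09687e+08.
k=4: B_{8}/(8)! × [f^{(7)}(29) − f^{(7)}(4)] = −1/1209600 × (0.00000 − 0.00000) = 0.00000.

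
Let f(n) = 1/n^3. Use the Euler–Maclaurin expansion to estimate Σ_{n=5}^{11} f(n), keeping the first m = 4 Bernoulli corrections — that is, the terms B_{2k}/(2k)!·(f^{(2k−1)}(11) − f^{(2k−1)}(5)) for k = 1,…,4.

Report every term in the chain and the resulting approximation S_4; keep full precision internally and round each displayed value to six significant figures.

S_4 ≈ 0.0206213

Integral: ∫_5^11 1/x^3 dx = 0.0158678.
Endpoint term: (f(5) + f(11))/2 = (0.00800000 + 0.000751315)/2 = 0.00437566.
Integral + boundary = 0.0202434.
Order-1 term: 1/12 · (-0.000204904 − (-0.00480000)) = 0.000382925.
After k=1: 0.0206264.
Order-2 term: −1/720 · (-3.38684e-05 − (-0.00384000)) = -5.28629e-06.
After k=2: 0.0206211.
Order-3 term: 1/30240 · (-1.17560e-05 − (-0.00645120)) = 2.12945e-07.
After k=3: 0.0206213.
Order-4 term: −1/1209600 · (-6.99530e-06 − (-0.0185795)) = -1.53542e-08.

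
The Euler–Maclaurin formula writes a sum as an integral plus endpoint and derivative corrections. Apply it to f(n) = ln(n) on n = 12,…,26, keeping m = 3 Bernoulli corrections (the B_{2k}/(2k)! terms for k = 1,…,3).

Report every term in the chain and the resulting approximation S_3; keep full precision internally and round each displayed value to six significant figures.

S_3 ≈ 43.7594

Integral: ∫_12^26 ln(x) dx = 40.8916.
Endpoint term: (f(12) + f(26))/2 = (2.48491 + 3.25810)/2 = 2.87150.
So far: 43.7631.
Correction k=1: B_{2}/2! · (f^{(1)}(26) − f^{(1)}(12)) = 1/12 · (0.0384615 − 0.0833333) = -0.00373932.
After k=1: 43.7594.
Correction k=2: B_{4}/4! · (f^{(3)}(26) − f^{(3)}(12)) = −1/720 · (0.000113792 − 0.00115741) = 1.44947e-06.
After k=2: 43.7594.
Correction k=3: B_{6}/6! · (f^{(5)}(26) − f^{(5)}(12)) = 1/30240 · (2.01997e-06 − 9.64506e-05) = -3.12271e-09.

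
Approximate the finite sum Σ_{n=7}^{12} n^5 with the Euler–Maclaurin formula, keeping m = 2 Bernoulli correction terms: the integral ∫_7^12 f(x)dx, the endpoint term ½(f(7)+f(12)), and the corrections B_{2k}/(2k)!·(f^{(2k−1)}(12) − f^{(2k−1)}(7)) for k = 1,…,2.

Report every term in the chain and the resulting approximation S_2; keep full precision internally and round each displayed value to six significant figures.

Integral: ∫_7^12 x^5 dx = 478056.
Boundary: ½(f(7) + f(12)) = ½(16807.0 + 248832) = 132820.
So far: 610875.
k=1: B_{2}/(2)! × [f^{(1)}(12) − f^{(1)}(7)] = 1/12 × (103680 − 12005.0) = 7639.58.
After k=1: 618515.
k=2: B_{4}/(4)! × [f^{(3)}(12) − f^{(3)}(7)] = −1/720 × (8640.00 − 2940.00) = -7.91667.

S_2 ≈ 618507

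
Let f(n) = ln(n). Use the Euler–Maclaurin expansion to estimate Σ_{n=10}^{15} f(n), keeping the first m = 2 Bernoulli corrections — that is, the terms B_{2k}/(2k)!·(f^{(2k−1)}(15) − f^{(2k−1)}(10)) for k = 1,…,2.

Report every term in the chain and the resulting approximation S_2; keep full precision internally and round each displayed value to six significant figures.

The integral term ∫_10^15 ln(x) dx = 12.5949.
Boundary: ½(f(10) + f(15)) = ½(2.30259 + 2.70805) = 2.50532.
Integral + boundary = 15.1002.
k=1: B_{2}/(2)! × [f^{(1)}(15) − f^{(1)}(10)] = 1/12 × (0.0666667 − 0.100000) = -0.00277778.
After k=1: 15.0974.
k=2: B_{4}/(4)! × [f^{(3)}(15) − f^{(3)}(10)] = −1/720 × (0.000592593 − 0.00200000) = 1.95473e-06.

S_2 ≈ 15.0974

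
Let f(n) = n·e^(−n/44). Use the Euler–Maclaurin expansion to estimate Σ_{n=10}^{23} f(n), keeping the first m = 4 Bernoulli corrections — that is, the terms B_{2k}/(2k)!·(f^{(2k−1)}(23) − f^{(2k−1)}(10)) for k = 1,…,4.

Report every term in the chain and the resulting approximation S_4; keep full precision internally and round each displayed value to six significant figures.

∫_10^23 x·e^(−x/44) dx evaluates to 145.094.
½[f(10) + f(23)] = ½[7.96703 + 13.6367] = 10.8019.
Running total after boundary: 155.896.
k=1: B_{2}/(2)! × [f^{(1)}(23) − f^{(1)}(10)] = 1/12 × (0.282976 − 0.615634) = -0.0277216.
Running total after k=1: 155.868.
k=2: B_{4}/(4)! × [f^{(3)}(23) − f^{(3)}(10)] = −1/720 × (0.000758666 − 0.00114103) = 5.31066e-07.
Running total after k=2: 155.868.
k=3: B_{6}/(6)! × [f^{(5)}(23) − f^{(5)}(10)] = 1/30240 × (7.08248e-07 − 1.01450e-06) = -1.01274e-11.
Running total after k=3: 155.868.
k=4: B_{8}/(8)! × [f^{(7)}(23) − f^{(7)}(10)] = −1/1209600 × (5.29247e-10 − 7.43608e-10) = 1.77217e-16.

S_4 ≈ 155.868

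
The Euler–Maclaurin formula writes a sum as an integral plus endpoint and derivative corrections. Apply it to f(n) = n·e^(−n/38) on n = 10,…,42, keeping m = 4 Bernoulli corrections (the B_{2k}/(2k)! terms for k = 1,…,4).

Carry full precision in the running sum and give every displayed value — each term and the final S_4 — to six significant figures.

S_4 ≈ 406.094

∫_10^42 x·e^(−x/38) dx evaluates to 395.348.
½[f(10) + f(42)] = ½[7.68621 + 13.9072] = 10.7967.
Integral + boundary = 406.144.
Order-1 term: 1/12 · (-0.0348551 − 0.566352) = -0.0501006.
After k=1: 406.094.
Order-2 term: −1/720 · (0.000434482 − 0.00145678) = 1.41986e-06.
After k=2: 406.094.
Order-3 term: 1/30240 · (6.18492e-07 − 1.74609e-06) = -3.72883e-11.
After k=3: 406.094.
Order-4 term: −1/1209600 · (6.48266e-10 − 1.71976e-09) = 8.85822e-16.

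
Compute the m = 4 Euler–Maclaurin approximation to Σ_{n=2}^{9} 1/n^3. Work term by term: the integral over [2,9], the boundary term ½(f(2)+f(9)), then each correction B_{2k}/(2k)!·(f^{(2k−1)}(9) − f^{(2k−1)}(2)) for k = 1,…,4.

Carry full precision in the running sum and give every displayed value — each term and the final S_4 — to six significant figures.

S_4 ≈ 0.196477

The integral term ∫_2^9 1/x^3 dx = 0.118827.
Endpoint term: (f(2) + f(9))/2 = (0.125000 + 0.00137174)/2 = 0.0631859.
Running total after boundary: 0.182013.
k=1: B_{2}/(2)! × [f^{(1)}(9) − f^{(1)}(2)] = 1/12 × (-0.000457247 − (-0.187500)) = 0.0155869.
Running total after k=1: 0.197600.
k=2: B_{4}/(4)! × [f^{(3)}(9) − f^{(3)}(2)] = −1/720 × (-0.000112901 − (-0.937500)) = -0.00130193.
Running total after k=2: 0.196298.
k=3: B_{6}/(6)! × [f^{(5)}(9) − f^{(5)}(2)] = 1/30240 × (-5.85410e-05 − (-9.84375)) = 0.000325519.
Running total after k=3: 0.196624.
k=4: B_{8}/(8)! × [f^{(7)}(9) − f^{(7)}(2)] = −1/1209600 × (-5.20365e-05 − (-177.188)) = -0.000146484.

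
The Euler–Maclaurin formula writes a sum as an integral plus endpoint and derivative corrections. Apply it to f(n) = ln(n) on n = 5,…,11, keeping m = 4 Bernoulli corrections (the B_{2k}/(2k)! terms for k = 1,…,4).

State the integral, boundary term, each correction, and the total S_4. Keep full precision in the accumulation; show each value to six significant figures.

The integral term ∫_5^11 ln(x) dx = 12.3297.
½[f(5) + f(11)] = ½[1.60944 + 2.39790] = 2.00367.
Running total after boundary: 14.3333.
Order-1 term: 1/12 · (0.0909091 − 0.200000) = -0.00909091.
Running total after k=1: 14.3242.
Order-2 term: −1/720 · (0.00150263 − 0.0160000) = 2.01352e-05.
Running total after k=2: 14.3243.
Order-3 term: 1/30240 · (0.000149021 − 0.00768000) = -2.49040e-07.
Running total after k=3: 14.3243.
Order-4 term: −1/1209600 · (3.69474e-05 − 0.00921600) = 7.58850e-09.

S_4 ≈ 14.3243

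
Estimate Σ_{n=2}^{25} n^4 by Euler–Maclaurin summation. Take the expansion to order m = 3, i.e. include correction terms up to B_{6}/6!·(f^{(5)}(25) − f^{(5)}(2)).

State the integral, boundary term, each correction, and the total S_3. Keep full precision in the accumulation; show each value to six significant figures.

S_3 ≈ 2.15364e+06

Integral: ∫_2^25 x^4 dx = 1.95312e+06.
Endpoint term: (f(2) + f(25))/2 = (16.0000 + 390625)/2 = 195320.
Running total after boundary: 2.14844e+06.
k=1: B_{2}/(2)! × [f^{(1)}(25) − f^{(1)}(2)] = 1/12 × (62500.0 − 32.0000) = 5205.67.
After k=1: 2.15364e+06.
k=2: B_{4}/(4)! × [f^{(3)}(25) − f^{(3)}(2)] = −1/720 × (600.000 − 48.0000) = -0.766667.
After k=2: 2.15364e+06.
k=3: B_{6}/(6)! × [f^{(5)}(25) − f^{(5)}(2)] = 1/30240 × (0.00000 − 0.00000) = 0.00000.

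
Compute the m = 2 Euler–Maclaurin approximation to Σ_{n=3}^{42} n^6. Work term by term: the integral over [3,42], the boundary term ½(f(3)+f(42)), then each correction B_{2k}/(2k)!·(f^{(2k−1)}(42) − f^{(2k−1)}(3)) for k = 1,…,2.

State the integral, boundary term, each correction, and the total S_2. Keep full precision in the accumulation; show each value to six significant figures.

∫_3^42 x^6 dx evaluates to 3.29342e+10.
Endpoint term: (f(3) + f(42))/2 = (729.000 + 5.48903e+09)/2 = 2.74452e+09.
Running total after boundary: 3.56787e+10.
Correction k=1: B_{2}/2! · (f^{(1)}(42) − f^{(1)}(3)) = 1/12 · (7.84147e+08 − 1458.00) = 6.53455e+07.
After k=1: 3.57441e+10.
Correction k=2: B_{4}/4! · (f^{(3)}(42) − f^{(3)}(3)) = −1/720 · (8.89056e+06 − 3240.00) = -12343.5.

S_2 ≈ 3.57440e+10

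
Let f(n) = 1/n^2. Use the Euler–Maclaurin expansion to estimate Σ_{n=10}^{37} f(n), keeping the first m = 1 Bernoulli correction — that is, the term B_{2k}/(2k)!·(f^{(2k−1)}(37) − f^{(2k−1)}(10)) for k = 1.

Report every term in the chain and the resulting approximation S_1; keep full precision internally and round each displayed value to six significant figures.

S_1 ≈ 0.0785016

Integral: ∫_10^37 1/x^2 dx = 0.0729730.
Endpoint term: (f(10) + f(37))/2 = (0.0100000 + 0.000730460)/2 = 0.00536523.
Running total after boundary: 0.0783382.
Correction k=1: B_{2}/2! · (f^{(1)}(37) − f^{(1)}(10)) = 1/12 · (-3.94843e-05 − (-0.00200000)) = 0.000163376.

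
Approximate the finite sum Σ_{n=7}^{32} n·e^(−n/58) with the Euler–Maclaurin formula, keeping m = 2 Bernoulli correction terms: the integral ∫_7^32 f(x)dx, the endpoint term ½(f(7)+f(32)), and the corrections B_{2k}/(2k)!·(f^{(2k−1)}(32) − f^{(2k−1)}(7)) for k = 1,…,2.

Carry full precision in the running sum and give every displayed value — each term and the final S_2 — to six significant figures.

S_2 ≈ 347.169

The integral term ∫_7^32 x·e^(−x/58) dx = 334.895.
Boundary: ½(f(7) + f(32)) = ½(6.20416 + 18.4306) = 12.3174.
Integral + boundary = 347.212.
Correction k=1: B_{2}/2! · (f^{(1)}(32) − f^{(1)}(7)) = 1/12 · (0.258187 − 0.779341) = -0.0434295.
Running total after k=1: 347.169.
Correction k=2: B_{4}/4! · (f^{(3)}(32) − f^{(3)}(7)) = −1/720 · (0.000419173 − 0.000758608) = 4.71438e-07.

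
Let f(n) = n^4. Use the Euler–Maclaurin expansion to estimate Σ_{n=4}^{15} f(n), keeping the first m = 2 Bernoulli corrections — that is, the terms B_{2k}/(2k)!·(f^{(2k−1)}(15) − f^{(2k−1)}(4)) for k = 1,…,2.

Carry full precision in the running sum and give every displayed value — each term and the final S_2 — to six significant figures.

S_2 ≈ 178214

Integral: ∫_4^15 x^4 dx = 151670.
Boundary: ½(f(4) + f(15)) = ½(256.000 + 50625.0) = 25440.5.
Integral + boundary = 177111.
Correction k=1: B_{2}/2! · (f^{(1)}(15) − f^{(1)}(4)) = 1/12 · (13500.0 − 256.000) = 1103.67.
Partial sum through k=1: 178214.
Correction k=2: B_{4}/4! · (f^{(3)}(15) − f^{(3)}(4)) = −1/720 · (360.000 − 96.0000) = -0.366667.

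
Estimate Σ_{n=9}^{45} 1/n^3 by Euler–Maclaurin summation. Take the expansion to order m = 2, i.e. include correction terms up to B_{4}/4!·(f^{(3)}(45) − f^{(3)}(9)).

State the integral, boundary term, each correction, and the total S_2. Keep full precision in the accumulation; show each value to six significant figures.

S_2 ≈ 0.00665517

∫_9^45 1/x^3 dx evaluates to 0.00592593.
Endpoint term: (f(9) + f(45))/2 = (0.00137174 + 1.09739e-05)/2 = 0.000691358.
So far: 0.00661728.
Order-1 term: 1/12 · (-7.31596e-07 − (-0.000457247)) = 3.80430e-05.
Partial sum through k=1: 0.00665533.
Order-2 term: −1/720 · (-7.22564e-09 − (-0.000112901)) = -1.56796e-07.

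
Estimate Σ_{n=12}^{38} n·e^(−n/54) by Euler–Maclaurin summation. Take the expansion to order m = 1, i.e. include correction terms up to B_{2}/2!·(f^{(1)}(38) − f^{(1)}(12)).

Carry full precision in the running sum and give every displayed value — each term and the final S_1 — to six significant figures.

S_1 ≈ 410.078

The integral term ∫_12^38 x·e^(−x/54) dx = 395.913.
Endpoint term: (f(12) + f(38))/2 = (9.60885 + 18.8005)/2 = 14.2047.
Integral + boundary = 410.117.
k=1: B_{2}/(2)! × [f^{(1)}(38) − f^{(1)}(12)] = 1/12 × (0.146592 − 0.622796) = -0.0396836.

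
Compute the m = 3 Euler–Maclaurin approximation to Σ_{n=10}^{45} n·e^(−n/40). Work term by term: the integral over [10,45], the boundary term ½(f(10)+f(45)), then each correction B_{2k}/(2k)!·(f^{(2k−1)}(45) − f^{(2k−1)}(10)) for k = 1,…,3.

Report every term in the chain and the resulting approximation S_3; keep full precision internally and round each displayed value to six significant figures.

S_3 ≈ 464.930

Integral: ∫_10^45 x·e^(−x/40) dx = 453.783.
Boundary: ½(f(10) + f(45)) = ½(7.78801 + 14.6094) = 11.1987.
So far: 464.982.
k=1: B_{2}/(2)! × [f^{(1)}(45) − f^{(1)}(10)] = 1/12 × (-0.0405816 − 0.584101) = -0.0520568.
Running total after k=1: 464.930.
k=2: B_{4}/(4)! × [f^{(3)}(45) − f^{(3)}(10)] = −1/720 × (0.000380452 − 0.00133856) = 1.33071e-06.
Running total after k=2: 464.930.
k=3: B_{6}/(6)! × [f^{(5)}(45) − f^{(5)}(10)] = 1/30240 × (4.91417e-07 − 1.44504e-06) = -3.15352e-11.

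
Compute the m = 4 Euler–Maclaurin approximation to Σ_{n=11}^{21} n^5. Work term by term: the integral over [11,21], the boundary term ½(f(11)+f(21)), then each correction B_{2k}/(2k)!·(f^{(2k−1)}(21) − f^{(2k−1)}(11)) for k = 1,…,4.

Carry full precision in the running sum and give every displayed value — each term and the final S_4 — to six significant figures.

S_4 ≈ 1.61966e+07

The integral term ∫_11^21 x^5 dx = 1.39991e+07.
Boundary: ½(f(11) + f(21)) = ½(161051 + 4.08410e+06) = 2.12258e+06.
So far: 1.61217e+07.
k=1: B_{2}/(2)! × [f^{(1)}(21) − f^{(1)}(11)] = 1/12 × (972405 − 73205.0) = 74933.3.
Partial sum through k=1: 1.61966e+07.
k=2: B_{4}/(4)! × [f^{(3)}(21) − f^{(3)}(11)] = −1/720 × (26460.0 − 7260.00) = -26.6667.
Partial sum through k=2: 1.61966e+07.
k=3: B_{6}/(6)! × [f^{(5)}(21) − f^{(5)}(11)] = 1/30240 × (120.000 − 120.000) = 0.00000.
Partial sum through k=3: 1.61966e+07.
k=4: B_{8}/(8)! × [f^{(7)}(21) − f^{(7)}(11)] = −1/1209600 × (0.00000 − 0.00000) = 0.00000.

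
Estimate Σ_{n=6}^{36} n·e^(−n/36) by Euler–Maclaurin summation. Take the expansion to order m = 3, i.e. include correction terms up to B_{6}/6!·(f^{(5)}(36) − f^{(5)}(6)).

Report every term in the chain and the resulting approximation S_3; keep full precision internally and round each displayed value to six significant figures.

Integral: ∫_6^36 x·e^(−x/36) dx = 326.337.
Boundary: ½(f(6) + f(36)) = ½(5.07889 + 13.2437) = 9.16128.
Integral + boundary = 335.498.
k=1: B_{2}/(2)! × [f^{(1)}(36) − f^{(1)}(6)] = 1/12 × (0.00000 − 0.705401) = -0.0587835.
After k=1: 335.439.
k=2: B_{4}/(4)! × [f^{(3)}(36) − f^{(3)}(6)] = −1/720 × (0.000567715 − 0.00185059) = 1.78177e-06.
After k=2: 335.439.
k=3: B_{6}/(6)! × [f^{(5)}(36) − f^{(5)}(6)] = 1/30240 × (8.76104e-07 − 2.43587e-06) = -5.15796e-11.

S_3 ≈ 335.439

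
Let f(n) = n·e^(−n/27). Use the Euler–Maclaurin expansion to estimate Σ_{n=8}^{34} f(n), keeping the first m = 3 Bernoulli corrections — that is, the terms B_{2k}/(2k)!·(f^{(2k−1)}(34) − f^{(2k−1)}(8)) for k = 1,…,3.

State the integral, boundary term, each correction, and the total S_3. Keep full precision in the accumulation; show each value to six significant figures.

∫_8^34 x·e^(−x/27) dx evaluates to 235.147.
½[f(8) + f(34)] = ½[5.94854 + 9.65138] = 7.79996.
Integral + boundary = 242.946.
Order-1 term: 1/12 · (-0.0735944 − 0.523251) = -0.0497371.
Partial sum through k=1: 242.897.
Order-2 term: −1/720 · (0.000677824 − 0.00275773) = 2.88876e-06.
Partial sum through k=2: 242.897.
Order-3 term: 1/30240 · (1.99808e-06 − 6.58120e-06) = -1.51558e-10.

S_3 ≈ 242.897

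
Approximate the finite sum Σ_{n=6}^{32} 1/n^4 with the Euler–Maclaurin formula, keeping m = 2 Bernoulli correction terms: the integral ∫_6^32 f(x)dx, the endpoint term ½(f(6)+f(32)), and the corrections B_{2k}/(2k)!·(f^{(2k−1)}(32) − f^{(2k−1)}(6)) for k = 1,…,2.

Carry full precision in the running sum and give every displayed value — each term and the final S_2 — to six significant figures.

The integral term ∫_6^32 1/x^4 dx = 0.00153304.
Boundary: ½(f(6) + f(32)) = ½(0.000771605 + 9.53674e-07) = 0.000386279.
Running total after boundary: 0.00191932.
k=1: B_{2}/(2)! × [f^{(1)}(32) − f^{(1)}(6)] = 1/12 × (-1.19209e-07 − (-0.000514403)) = 4.28570e-05.
After k=1: 0.00196217.
k=2: B_{4}/(4)! × [f^{(3)}(32) − f^{(3)}(6)] = −1/720 × (-3.49246e-09 − (-0.000428669)) = -5.95369e-07.

S_2 ≈ 0.00196158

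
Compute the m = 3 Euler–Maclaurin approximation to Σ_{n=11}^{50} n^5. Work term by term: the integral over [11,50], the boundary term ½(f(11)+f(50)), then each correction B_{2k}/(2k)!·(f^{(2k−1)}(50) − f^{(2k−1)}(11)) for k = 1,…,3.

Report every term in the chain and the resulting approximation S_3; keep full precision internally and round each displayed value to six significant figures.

The integral term ∫_11^50 x^5 dx = 2.60387e+09.
½[f(11) + f(50)] = ½[161051 + 3.12500e+08] = 1.56331e+08.
So far: 2.76020e+09.
Correction k=1: B_{2}/2! · (f^{(1)}(50) − f^{(1)}(11)) = 1/12 · (3.12500e+07 − 73205.0) = 2.59807e+06.
Partial sum through k=1: 2.76280e+09.
Correction k=2: B_{4}/4! · (f^{(3)}(50) − f^{(3)}(11)) = −1/720 · (150000 − 7260.00) = -198.250.
Partial sum through k=2: 2.76280e+09.
Correction k=3: B_{6}/6! · (f^{(5)}(50) − f^{(5)}(11)) = 1/30240 · (120.000 − 120.000) = 0.00000.

S_3 ≈ 2.76280e+09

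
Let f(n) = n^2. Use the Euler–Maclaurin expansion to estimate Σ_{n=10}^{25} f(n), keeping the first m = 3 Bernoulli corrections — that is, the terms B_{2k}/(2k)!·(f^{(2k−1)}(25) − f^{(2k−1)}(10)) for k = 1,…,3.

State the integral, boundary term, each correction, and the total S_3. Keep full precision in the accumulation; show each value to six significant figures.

The integral term ∫_10^25 x^2 dx = 4875.00.
½[f(10) + f(25)] = ½[100.000 + 625.000] = 362.500.
Running total after boundary: 5237.50.
k=1: B_{2}/(2)! × [f^{(1)}(25) − f^{(1)}(10)] = 1/12 × (50.0000 − 20.0000) = 2.50000.
After k=1: 5240.00.
k=2: B_{4}/(4)! × [f^{(3)}(25) − f^{(3)}(10)] = −1/720 × (0.00000 − 0.00000) = 0.00000.
After k=2: 5240.00.
k=3: B_{6}/(6)! × [f^{(5)}(25) − f^{(5)}(10)] = 1/30240 × (0.00000 − 0.00000) = 0.00000.

S_3 ≈ 5240.00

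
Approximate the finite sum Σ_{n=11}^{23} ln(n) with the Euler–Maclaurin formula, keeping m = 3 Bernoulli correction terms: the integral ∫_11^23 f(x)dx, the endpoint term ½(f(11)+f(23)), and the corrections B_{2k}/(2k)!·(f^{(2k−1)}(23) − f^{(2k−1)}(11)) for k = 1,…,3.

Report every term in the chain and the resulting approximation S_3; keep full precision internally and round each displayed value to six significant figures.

∫_11^23 ln(x) dx evaluates to 33.7395.
Endpoint term: (f(11) + f(23))/2 = (2.39790 + 3.13549)/2 = 2.76669.
So far: 36.5062.
Correction k=1: B_{2}/2! · (f^{(1)}(23) − f^{(1)}(11)) = 1/12 · (0.0434783 − 0.0909091) = -0.00395257.
Partial sum through k=1: 36.5023.
Correction k=2: B_{4}/4! · (f^{(3)}(23) − f^{(3)}(11)) = −1/720 · (0.000164379 − 0.00150263) = 1.85868e-06.
Partial sum through k=2: 36.5023.
Correction k=3: B_{6}/6! · (f^{(5)}(23) − f^{(5)}(11)) = 1/30240 · (3.72883e-06 − 0.000149021) = -4.80464e-09.

S_3 ≈ 36.5023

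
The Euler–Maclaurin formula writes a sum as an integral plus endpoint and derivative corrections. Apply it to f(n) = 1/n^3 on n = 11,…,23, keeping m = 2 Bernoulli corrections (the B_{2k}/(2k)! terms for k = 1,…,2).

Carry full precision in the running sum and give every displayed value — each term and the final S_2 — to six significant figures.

S_2 ≈ 0.00361994

∫_11^23 1/x^3 dx evaluates to 0.00318705.
Boundary: ½(f(11) + f(23)) = ½(0.000751315 + 8.21895e-05) = 0.000416752.
So far: 0.00360380.
Order-1 term: 1/12 · (-1.07204e-05 − (-0.000204904)) = 1.61820e-05.
After k=1: 0.00361999.
Order-2 term: −1/720 · (-4.05307e-07 − (-3.38684e-05)) = -4.64766e-08.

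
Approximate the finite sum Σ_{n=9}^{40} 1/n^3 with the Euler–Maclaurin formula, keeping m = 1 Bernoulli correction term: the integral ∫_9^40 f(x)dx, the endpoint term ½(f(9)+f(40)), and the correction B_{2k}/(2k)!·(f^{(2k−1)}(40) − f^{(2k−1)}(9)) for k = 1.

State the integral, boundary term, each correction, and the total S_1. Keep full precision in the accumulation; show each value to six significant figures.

S_1 ≈ 0.00659203

The integral term ∫_9^40 1/x^3 dx = 0.00586034.
Endpoint term: (f(9) + f(40))/2 = (0.00137174 + 1.56250e-05)/2 = 0.000693684.
So far: 0.00655402.
k=1: B_{2}/(2)! × [f^{(1)}(40) − f^{(1)}(9)] = 1/12 × (-1.17187e-06 − (-0.000457247)) = 3.80063e-05.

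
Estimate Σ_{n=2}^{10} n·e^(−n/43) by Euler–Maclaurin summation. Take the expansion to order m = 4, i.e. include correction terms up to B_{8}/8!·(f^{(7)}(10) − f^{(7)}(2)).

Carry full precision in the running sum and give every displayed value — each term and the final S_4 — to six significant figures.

S_4 ≈ 45.8370

∫_2^10 x·e^(−x/43) dx evaluates to 40.9451.
Endpoint term: (f(2) + f(10))/2 = (1.90911 + 7.92504)/2 = 4.91707.
So far: 45.8621.
Order-1 term: 1/12 · (0.608200 − 0.910156) = -0.0251629.
After k=1: 45.8370.
Order-2 term: −1/720 · (0.00118616 − 0.00152475) = 4.70265e-07.
After k=2: 45.8370.
Order-3 term: 1/30240 · (1.10513e-06 − 1.38305e-06) = -9.19049e-12.
After k=3: 45.8370.
Order-4 term: −1/1209600 · (8.48428e-10 − 1.05001e-09) = 1.66649e-16.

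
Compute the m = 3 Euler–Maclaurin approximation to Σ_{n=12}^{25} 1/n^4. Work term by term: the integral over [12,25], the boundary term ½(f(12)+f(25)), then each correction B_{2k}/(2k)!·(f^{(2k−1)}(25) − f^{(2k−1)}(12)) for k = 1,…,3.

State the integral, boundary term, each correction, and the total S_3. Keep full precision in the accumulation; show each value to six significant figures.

The integral term ∫_12^25 1/x^4 dx = 0.000171568.
½[f(12) + f(25)] = ½[4.82253e-05 + 2.56000e-06] = 2.53927e-05.
Integral + boundary = 0.000196961.
Order-1 term: 1/12 · (-4.09600e-07 − (-1.60751e-05)) = 1.30546e-06.
After k=1: 0.000198266.
Order-2 term: −1/720 · (-1.96608e-08 − (-3.34898e-06)) = -4.62405e-09.
After k=2: 0.000198261.
Order-3 term: 1/30240 · (-1.76161e-09 − (-1.30238e-06)) = 4.30099e-11.

S_3 ≈ 0.000198261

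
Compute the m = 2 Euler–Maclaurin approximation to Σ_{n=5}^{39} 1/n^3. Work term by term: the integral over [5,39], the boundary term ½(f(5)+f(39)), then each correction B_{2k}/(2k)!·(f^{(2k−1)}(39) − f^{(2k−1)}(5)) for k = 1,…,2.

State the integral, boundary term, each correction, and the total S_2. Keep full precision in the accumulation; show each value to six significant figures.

The integral term ∫_5^39 1/x^3 dx = 0.0196713.
Endpoint term: (f(5) + f(39))/2 = (0.00800000 + 1.68580e-05)/2 = 0.00400843.
So far: 0.0236797.
Correction k=1: B_{2}/2! · (f^{(1)}(39) − f^{(1)}(5)) = 1/12 · (-1.29677e-06 − (-0.00480000)) = 0.000399892.
Partial sum through k=1: 0.0240796.
Correction k=2: B_{4}/4! · (f^{(3)}(39) − f^{(3)}(5)) = −1/720 · (-1.70515e-08 − (-0.00384000)) = -5.33331e-06.

S_2 ≈ 0.0240743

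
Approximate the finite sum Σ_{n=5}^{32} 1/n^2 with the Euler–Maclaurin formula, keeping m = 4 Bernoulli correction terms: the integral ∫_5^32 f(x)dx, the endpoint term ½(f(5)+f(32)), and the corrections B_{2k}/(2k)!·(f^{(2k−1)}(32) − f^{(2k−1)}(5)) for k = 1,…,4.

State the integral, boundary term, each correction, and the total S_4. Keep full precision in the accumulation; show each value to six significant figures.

The integral term ∫_5^32 1/x^2 dx = 0.168750.
Boundary: ½(f(5) + f(32)) = ½(0.0400000 + 0.000976562) = 0.0204883.
Running total after boundary: 0.189238.
Order-1 term: 1/12 · (-6.10352e-05 − (-0.0160000)) = 0.00132825.
Partial sum through k=1: 0.190567.
Order-2 term: −1/720 · (-7.15256e-07 − (-0.00768000)) = -1.06657e-05.
Partial sum through k=2: 0.190556.
Order-3 term: 1/30240 · (-2.09548e-08 − (-0.00921600)) = 3.04761e-07.
Partial sum through k=3: 0.190556.
Order-4 term: −1/1209600 · (-1.14596e-09 − (-0.0206438)) = -1.70667e-08.

S_4 ≈ 0.190556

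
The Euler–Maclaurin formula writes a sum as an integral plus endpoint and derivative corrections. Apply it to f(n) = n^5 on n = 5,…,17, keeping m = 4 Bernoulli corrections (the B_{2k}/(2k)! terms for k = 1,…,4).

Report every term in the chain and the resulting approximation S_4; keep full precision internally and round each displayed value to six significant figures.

S_4 ≈ 4.76633e+06

Integral: ∫_5^17 x^5 dx = 4.02032e+06.
Boundary: ½(f(5) + f(17)) = ½(3125.00 + 1.41986e+06) = 711491.
So far: 4.73182e+06.
Order-1 term: 1/12 · (417605 − 3125.00) = 34540.0.
After k=1: 4.76636e+06.
Order-2 term: −1/720 · (17340.0 − 1500.00) = -22.0000.
After k=2: 4.76633e+06.
Order-3 term: 1/30240 · (120.000 − 120.000) = 0.00000.
After k=3: 4.76633e+06.
Order-4 term: −1/1209600 · (0.00000 − 0.00000) = 0.00000.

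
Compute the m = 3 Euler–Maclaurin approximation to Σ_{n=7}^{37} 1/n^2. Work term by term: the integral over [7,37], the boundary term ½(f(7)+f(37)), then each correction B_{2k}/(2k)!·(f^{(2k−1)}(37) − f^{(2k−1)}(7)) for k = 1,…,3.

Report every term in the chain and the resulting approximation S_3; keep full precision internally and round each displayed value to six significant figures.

S_3 ≈ 0.126880

Integral: ∫_7^37 1/x^2 dx = 0.115830.
Boundary: ½(f(7) + f(37)) = ½(0.0204082 + 0.000730460) = 0.0105693.
So far: 0.126399.
Correction k=1: B_{2}/2! · (f^{(1)}(37) − f^{(1)}(7)) = 1/12 · (-3.94843e-05 − (-0.00583090)) = 0.000482618.
Partial sum through k=1: 0.126882.
Correction k=2: B_{4}/4! · (f^{(3)}(37) − f^{(3)}(7)) = −1/720 · (-3.46101e-07 − (-0.00142798)) = -1.98282e-06.
Partial sum through k=2: 0.126880.
Correction k=3: B_{6}/6! · (f^{(5)}(37) − f^{(5)}(7)) = 1/30240 · (-7.58439e-09 − (-0.000874271)) = 2.89108e-08.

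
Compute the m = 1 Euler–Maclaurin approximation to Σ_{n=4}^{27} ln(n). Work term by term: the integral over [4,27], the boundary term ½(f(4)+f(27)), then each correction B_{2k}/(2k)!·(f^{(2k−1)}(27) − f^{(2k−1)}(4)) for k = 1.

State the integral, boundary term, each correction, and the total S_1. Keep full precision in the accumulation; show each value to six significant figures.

The integral term ∫_4^27 ln(x) dx = 60.4424.
Endpoint term: (f(4) + f(27))/2 = (1.38629 + 3.29584)/2 = 2.34107.
Integral + boundary = 62.7835.
k=1: B_{2}/(2)! × [f^{(1)}(27) − f^{(1)}(4)] = 1/12 × (0.0370370 − 0.250000) = -0.0177469.

S_1 ≈ 62.7657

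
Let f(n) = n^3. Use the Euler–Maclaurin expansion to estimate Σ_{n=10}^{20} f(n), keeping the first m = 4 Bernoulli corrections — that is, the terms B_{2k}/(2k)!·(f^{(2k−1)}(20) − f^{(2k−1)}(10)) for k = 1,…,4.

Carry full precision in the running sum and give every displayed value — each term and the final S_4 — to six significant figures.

S_4 ≈ 42075.0

The integral term ∫_10^20 x^3 dx = 37500.0.
Boundary: ½(f(10) + f(20)) = ½(1000.00 + 8000.00) = 4500.00.
Integral + boundary = 42000.0.
Correction k=1: B_{2}/2! · (f^{(1)}(20) − f^{(1)}(10)) = 1/12 · (1200.00 − 300.000) = 75.0000.
Partial sum through k=1: 42075.0.
Correction k=2: B_{4}/4! · (f^{(3)}(20) − f^{(3)}(10)) = −1/720 · (6.00000 − 6.00000) = 0.00000.
Partial sum through k=2: 42075.0.
Correction k=3: B_{6}/6! · (f^{(5)}(20) − f^{(5)}(10)) = 1/30240 · (0.00000 − 0.00000) = 0.00000.
Partial sum through k=3: 42075.0.
Correction k=4: B_{8}/8! · (f^{(7)}(20) − f^{(7)}(10)) = −1/1209600 · (0.00000 − 0.00000) = 0.00000.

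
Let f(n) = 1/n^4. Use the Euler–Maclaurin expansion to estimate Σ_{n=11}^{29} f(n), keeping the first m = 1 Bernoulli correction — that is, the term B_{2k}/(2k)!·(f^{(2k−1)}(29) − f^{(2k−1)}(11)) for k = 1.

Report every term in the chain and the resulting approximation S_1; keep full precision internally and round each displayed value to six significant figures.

Integral: ∫_11^29 1/x^4 dx = 0.000236771.
Endpoint term: (f(11) + f(29))/2 = (6.83013e-05 + 1.41387e-06)/2 = 3.48576e-05.
Integral + boundary = 0.000271629.
k=1: B_{2}/(2)! × [f^{(1)}(29) − f^{(1)}(11)] = 1/12 × (-1.95016e-07 − (-2.48369e-05)) = 2.05349e-06.

S_1 ≈ 0.000273682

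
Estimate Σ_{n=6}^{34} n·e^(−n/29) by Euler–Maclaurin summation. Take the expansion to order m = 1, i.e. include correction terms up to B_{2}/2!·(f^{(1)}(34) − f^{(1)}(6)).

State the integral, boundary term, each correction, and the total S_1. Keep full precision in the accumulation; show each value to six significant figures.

S_1 ≈ 267.272

Integral: ∫_6^34 x·e^(−x/29) dx = 259.627.
Boundary: ½(f(6) + f(34)) = ½(4.87862 + 10.5270) = 7.70283.
So far: 267.330.
k=1: B_{2}/(2)! × [f^{(1)}(34) − f^{(1)}(6)] = 1/12 × (-0.0533825 − 0.644875) = -0.0581882.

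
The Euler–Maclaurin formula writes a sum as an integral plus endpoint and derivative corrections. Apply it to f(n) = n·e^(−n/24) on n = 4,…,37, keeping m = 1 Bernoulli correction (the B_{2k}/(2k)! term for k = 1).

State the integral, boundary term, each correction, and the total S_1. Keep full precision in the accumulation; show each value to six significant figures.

∫_4^37 x·e^(−x/24) dx evaluates to 255.504.
Endpoint term: (f(4) + f(37))/2 = (3.38593 + 7.91889)/2 = 5.65241.
Integral + boundary = 261.157.
Order-1 term: 1/12 · (-0.115930 − 0.705401) = -0.0684443.

S_1 ≈ 261.088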